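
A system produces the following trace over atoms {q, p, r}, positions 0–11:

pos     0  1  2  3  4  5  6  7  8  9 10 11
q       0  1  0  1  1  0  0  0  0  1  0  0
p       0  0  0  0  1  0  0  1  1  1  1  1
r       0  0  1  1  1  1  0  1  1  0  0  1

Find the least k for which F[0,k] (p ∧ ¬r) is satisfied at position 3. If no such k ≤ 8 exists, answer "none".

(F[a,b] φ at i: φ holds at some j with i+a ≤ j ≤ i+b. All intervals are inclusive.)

Scan j = 3,4,… for (p ∧ ¬r):
  j=3: fails
  j=4: fails
  j=5: fails
  j=6: fails
  j=7: fails
  j=8: fails
  j=9: holds
First hit at j=9, so smallest k = 9-3 = 6.

6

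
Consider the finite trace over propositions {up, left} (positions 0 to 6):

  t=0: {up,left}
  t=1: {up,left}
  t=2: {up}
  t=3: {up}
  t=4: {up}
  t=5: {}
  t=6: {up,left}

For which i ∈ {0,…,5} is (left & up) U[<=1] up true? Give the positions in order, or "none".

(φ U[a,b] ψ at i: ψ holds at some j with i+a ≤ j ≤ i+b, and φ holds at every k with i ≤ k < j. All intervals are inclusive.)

Evaluate at each i in [0,5]:
  i=0: ✓ (rhs at j=0)
  i=1: ✓ (rhs at j=1)
  i=2: ✓ (rhs at j=2)
  i=3: ✓ (rhs at j=3)
  i=4: ✓ (rhs at j=4)
  i=5: ✗ (lhs fails at k=5 before rhs at j=6)

0, 1, 2, 3, 4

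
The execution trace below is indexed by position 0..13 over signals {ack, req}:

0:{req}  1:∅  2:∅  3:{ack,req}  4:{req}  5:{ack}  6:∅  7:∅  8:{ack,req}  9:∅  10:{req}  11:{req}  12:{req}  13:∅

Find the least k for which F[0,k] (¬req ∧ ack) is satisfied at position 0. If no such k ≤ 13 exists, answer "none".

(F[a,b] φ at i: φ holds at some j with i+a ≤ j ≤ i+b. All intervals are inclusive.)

Scan j = 0,1,… for (¬req ∧ ack):
  j=0: fails
  j=1: fails
  j=2: fails
  j=3: fails
  j=4: fails
  j=5: holds
First hit at j=5, so smallest k = 5-0 = 5.

5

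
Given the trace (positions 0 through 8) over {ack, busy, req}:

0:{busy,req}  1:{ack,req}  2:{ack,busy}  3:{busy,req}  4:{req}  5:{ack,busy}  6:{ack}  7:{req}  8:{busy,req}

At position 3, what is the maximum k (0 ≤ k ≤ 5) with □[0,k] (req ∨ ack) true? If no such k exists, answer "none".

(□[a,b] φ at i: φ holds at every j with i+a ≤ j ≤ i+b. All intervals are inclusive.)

(req ∨ ack) must hold from j=3 onward; find where it first fails.
  j=3: holds
  j=4: holds
  j=5: holds
  j=6: holds
  j=7: holds
  j=8: holds
Holds through j=8; largest k = 5.

5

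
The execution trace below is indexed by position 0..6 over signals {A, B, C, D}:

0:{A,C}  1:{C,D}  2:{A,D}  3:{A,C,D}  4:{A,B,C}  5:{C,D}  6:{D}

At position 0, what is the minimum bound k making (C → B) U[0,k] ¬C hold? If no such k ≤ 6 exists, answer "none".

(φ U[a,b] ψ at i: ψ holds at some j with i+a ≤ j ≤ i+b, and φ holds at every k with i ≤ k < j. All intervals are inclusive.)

none

Need earliest j ≥ 0 with ¬C, and (C → B) at every k in [0,j-1].
  j=0: rhs fails.
  j=1: rhs fails.
  j=2: rhs holds but lhs fails at k=0.
  j=3: rhs fails.
  j=4: rhs fails.
  j=5: rhs fails.
  j=6: rhs holds but lhs fails at k=0.
No witness within the range → none.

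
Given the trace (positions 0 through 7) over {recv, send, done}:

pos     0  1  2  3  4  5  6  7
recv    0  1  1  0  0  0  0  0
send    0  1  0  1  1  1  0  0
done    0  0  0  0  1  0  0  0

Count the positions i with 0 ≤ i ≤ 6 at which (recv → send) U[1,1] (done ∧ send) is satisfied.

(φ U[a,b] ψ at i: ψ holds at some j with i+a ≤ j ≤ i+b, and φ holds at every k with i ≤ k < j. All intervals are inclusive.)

1

Evaluate at each i in [0,6]:
  i=0: ✗ (no rhs in [1,1])
  i=1: ✗ (no rhs in [2,2])
  i=2: ✗ (no rhs in [3,3])
  i=3: ✓ (rhs at j=4; lhs holds on [3,3])
  i=4: ✗ (no rhs in [5,5])
  i=5: ✗ (no rhs in [6,6])
  i=6: ✗ (no rhs in [7,7])
Positions where it holds: {3} → 1.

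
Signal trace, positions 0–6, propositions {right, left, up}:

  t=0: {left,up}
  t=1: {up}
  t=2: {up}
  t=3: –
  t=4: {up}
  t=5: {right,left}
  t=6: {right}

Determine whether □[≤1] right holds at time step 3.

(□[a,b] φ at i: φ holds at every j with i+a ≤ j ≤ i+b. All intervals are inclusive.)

No

Check right at every j in [3,4]:
  j=3: false
  j=4: false
Fails at j=3 → formula fails.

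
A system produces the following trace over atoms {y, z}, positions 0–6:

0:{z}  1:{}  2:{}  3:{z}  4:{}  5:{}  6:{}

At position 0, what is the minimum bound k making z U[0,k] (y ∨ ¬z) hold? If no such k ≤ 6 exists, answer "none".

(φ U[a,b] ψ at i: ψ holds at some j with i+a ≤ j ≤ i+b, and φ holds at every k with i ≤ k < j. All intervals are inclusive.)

1

Need earliest j ≥ 0 with (y ∨ ¬z), and z at every k in [0,j-1].
  j=0: rhs fails.
  j=1: rhs holds; lhs holds on [0,0]. k = 1.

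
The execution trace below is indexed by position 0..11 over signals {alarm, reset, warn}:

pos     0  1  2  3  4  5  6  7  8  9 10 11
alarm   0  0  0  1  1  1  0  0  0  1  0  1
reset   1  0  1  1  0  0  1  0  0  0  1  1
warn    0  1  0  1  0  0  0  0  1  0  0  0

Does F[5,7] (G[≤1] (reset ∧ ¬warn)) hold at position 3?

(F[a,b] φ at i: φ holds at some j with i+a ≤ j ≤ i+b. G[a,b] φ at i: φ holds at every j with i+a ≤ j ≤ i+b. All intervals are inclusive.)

Check G[≤1] (reset ∧ ¬warn) at each j in [8,10]:
  j=8: fails at 8
  j=9: fails at 9
  j=10: holds on [10,11]
Found at j=10 → formula holds.

Holds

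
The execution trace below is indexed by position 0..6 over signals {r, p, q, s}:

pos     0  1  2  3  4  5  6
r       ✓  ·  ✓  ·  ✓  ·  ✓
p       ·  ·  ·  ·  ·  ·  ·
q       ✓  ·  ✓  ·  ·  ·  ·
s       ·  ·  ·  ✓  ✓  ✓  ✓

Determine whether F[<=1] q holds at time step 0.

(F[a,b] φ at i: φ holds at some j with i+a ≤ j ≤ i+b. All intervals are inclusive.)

Check q at each j in [0,1]:
  j=0: true
  j=1: false
Found at j=0 → formula holds.

Holds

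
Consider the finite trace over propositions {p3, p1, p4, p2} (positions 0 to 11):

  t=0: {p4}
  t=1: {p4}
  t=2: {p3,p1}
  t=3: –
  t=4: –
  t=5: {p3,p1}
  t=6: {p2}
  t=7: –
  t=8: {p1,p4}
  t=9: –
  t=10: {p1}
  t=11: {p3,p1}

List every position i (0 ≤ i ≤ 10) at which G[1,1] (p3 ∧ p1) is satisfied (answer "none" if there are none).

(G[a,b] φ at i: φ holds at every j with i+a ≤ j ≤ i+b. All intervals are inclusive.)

Evaluate at each i in [0,10]:
  i=0: ✗ (fails at j=1)
  i=1: ✓ (all of [2,2])
  i=2: ✗ (fails at j=3)
  i=3: ✗ (fails at j=4)
  i=4: ✓ (all of [5,5])
  i=5: ✗ (fails at j=6)
  i=6: ✗ (fails at j=7)
  i=7: ✗ (fails at j=8)
  i=8: ✗ (fails at j=9)
  i=9: ✗ (fails at j=10)
  i=10: ✓ (all of [11,11])

1, 4, 10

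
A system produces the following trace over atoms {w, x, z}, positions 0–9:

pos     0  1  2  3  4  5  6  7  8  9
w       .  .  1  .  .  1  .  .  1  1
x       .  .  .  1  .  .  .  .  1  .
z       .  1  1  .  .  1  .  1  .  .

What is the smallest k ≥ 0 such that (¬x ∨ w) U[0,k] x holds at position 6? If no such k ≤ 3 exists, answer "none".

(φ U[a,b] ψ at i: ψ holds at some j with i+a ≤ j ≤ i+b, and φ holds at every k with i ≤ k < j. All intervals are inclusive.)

Need earliest j ≥ 6 with x, and (¬x ∨ w) at every k in [6,j-1].
  j=6: rhs fails.
  j=7: rhs fails.
  j=8: rhs holds; lhs holds on [6,7]. k = 2.

2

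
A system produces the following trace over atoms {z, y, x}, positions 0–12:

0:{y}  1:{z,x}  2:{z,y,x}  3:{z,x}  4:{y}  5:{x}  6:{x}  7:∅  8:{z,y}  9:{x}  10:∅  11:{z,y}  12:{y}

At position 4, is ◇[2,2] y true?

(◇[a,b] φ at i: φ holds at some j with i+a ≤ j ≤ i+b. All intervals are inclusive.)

False

Check y at each j in [6,6]:
  j=6: false
No position in the window satisfies it → formula fails.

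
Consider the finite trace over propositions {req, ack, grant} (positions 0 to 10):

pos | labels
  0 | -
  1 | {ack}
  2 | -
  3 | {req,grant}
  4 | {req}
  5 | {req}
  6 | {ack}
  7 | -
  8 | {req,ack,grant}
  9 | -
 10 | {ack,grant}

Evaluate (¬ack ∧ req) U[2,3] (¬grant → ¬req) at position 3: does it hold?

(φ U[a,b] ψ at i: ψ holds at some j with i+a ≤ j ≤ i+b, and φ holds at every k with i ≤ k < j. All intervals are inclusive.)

Need some j in [5,6] with (¬grant → ¬req), and (¬ack ∧ req) at every k in [3,j-1].
  j=5: (¬grant → ¬req) false.
  j=6: (¬grant → ¬req) holds; (¬ack ∧ req) holds at every k in [3,5] → satisfied.

Holds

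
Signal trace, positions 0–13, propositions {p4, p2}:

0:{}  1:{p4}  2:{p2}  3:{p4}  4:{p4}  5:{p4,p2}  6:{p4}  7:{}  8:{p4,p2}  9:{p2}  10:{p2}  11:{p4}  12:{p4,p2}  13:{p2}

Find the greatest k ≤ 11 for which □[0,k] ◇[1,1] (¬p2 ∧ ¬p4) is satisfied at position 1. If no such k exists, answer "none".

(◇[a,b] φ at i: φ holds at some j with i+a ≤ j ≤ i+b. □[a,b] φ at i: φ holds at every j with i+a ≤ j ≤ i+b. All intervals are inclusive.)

◇[1,1] (¬p2 ∧ ¬p4) must hold from j=1 onward; find where it first fails.
  j=1: fails → no k works.

none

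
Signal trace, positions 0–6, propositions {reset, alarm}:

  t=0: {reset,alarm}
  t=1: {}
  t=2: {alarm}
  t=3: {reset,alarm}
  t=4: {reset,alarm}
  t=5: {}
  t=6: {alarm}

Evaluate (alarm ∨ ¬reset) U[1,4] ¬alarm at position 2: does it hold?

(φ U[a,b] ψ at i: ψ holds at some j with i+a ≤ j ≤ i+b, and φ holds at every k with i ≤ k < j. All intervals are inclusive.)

True

Need some j in [3,6] with ¬alarm, and (alarm ∨ ¬reset) at every k in [2,j-1].
  j=3: ¬alarm false.
  j=4: ¬alarm false.
  j=5: ¬alarm holds; (alarm ∨ ¬reset) holds at every k in [2,4] → satisfied.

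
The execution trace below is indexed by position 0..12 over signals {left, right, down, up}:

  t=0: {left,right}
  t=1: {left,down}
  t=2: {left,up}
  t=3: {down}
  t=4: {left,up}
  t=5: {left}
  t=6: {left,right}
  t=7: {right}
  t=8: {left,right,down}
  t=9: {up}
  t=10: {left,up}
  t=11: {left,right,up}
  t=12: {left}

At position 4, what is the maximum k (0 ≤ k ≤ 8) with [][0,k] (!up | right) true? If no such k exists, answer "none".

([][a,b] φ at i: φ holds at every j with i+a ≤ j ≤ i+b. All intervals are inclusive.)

(!up | right) must hold from j=4 onward; find where it first fails.
  j=4: fails → no k works.

none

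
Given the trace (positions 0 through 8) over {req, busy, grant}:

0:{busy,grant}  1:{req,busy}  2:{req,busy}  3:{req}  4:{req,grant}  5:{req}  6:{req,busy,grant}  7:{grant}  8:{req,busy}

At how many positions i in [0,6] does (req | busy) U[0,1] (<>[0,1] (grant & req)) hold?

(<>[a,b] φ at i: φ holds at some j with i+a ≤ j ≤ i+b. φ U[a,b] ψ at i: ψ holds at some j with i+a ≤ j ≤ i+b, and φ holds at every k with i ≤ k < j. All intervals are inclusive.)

Evaluate at each i in [0,6]:
  i=0: ✗ (no rhs in [0,1])
  i=1: ✗ (no rhs in [1,2])
  i=2: ✓ (rhs at j=3; lhs holds on [2,2])
  i=3: ✓ (rhs at j=3)
  i=4: ✓ (rhs at j=4)
  i=5: ✓ (rhs at j=5)
  i=6: ✓ (rhs at j=6)
Positions where it holds: {2, 3, 4, 5, 6} → 5.

5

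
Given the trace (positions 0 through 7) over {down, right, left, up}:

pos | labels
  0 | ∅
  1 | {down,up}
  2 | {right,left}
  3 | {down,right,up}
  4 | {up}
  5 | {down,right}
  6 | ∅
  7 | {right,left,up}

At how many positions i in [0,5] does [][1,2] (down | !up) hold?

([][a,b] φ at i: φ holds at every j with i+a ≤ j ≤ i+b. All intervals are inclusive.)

Evaluate at each i in [0,5]:
  i=0: ✓ (all of [1,2])
  i=1: ✓ (all of [2,3])
  i=2: ✗ (fails at j=4)
  i=3: ✗ (fails at j=4)
  i=4: ✓ (all of [5,6])
  i=5: ✗ (fails at j=7)
Positions where it holds: {0, 1, 4} → 3.

3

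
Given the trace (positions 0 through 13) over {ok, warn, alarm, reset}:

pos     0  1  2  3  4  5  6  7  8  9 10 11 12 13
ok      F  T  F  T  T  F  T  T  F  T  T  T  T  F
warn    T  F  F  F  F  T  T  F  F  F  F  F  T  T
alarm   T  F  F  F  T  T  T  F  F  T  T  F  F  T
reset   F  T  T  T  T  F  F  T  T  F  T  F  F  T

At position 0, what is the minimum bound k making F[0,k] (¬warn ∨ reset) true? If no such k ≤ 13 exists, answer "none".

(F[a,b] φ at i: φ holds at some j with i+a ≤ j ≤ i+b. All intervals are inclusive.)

Scan j = 0,1,… for (¬warn ∨ reset):
  j=0: fails
  j=1: holds
First hit at j=1, so smallest k = 1-0 = 1.

1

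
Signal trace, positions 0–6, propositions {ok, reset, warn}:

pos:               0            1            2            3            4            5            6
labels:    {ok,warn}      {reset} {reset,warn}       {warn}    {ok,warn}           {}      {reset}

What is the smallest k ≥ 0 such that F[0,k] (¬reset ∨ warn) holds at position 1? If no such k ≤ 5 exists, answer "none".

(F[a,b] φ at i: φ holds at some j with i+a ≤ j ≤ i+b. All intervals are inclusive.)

1

Scan j = 1,2,… for (¬reset ∨ warn):
  j=1: fails
  j=2: holds
First hit at j=2, so smallest k = 2-1 = 1.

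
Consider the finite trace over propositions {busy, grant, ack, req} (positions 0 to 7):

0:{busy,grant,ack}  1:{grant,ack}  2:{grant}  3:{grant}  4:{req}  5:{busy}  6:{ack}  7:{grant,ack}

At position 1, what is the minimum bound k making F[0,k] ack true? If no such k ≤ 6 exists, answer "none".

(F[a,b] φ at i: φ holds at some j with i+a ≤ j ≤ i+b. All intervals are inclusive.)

0

Scan j = 1,2,… for ack:
  j=1: holds
First hit at j=1, so smallest k = 1-1 = 0.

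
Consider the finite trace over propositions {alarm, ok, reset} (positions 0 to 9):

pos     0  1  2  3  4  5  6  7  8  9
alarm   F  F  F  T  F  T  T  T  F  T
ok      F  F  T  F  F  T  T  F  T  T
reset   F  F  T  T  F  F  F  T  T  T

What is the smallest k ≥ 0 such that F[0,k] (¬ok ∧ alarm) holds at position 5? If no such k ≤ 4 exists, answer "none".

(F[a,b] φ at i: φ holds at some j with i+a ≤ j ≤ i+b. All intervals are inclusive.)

Scan j = 5,6,… for (¬ok ∧ alarm):
  j=5: fails
  j=6: fails
  j=7: holds
First hit at j=7, so smallest k = 7-5 = 2.

2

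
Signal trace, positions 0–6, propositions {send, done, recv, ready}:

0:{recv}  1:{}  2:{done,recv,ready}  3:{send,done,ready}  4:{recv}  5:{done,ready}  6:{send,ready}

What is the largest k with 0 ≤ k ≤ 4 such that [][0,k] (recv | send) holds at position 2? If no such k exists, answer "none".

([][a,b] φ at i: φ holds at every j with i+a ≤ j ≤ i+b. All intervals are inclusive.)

(recv | send) must hold from j=2 onward; find where it first fails.
  j=2: holds
  j=3: holds
  j=4: holds
  j=5: fails
Holds on [2,4], so largest k = 2.

2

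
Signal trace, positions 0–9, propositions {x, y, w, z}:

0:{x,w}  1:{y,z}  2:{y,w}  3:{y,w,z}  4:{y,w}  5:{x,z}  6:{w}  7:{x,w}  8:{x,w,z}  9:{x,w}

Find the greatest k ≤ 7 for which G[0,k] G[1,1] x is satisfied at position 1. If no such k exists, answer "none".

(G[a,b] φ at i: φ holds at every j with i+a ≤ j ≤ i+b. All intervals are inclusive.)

none

G[1,1] x must hold from j=1 onward; find where it first fails.
  j=1: fails → no k works.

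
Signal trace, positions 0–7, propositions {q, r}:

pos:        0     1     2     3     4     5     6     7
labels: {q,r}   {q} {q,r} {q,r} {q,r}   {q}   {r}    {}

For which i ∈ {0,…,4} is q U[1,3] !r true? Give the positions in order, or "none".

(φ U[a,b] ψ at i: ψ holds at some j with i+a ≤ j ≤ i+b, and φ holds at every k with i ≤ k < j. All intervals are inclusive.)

Evaluate at each i in [0,4]:
  i=0: ✓ (rhs at j=1; lhs holds on [0,0])
  i=1: ✗ (no rhs in [2,4])
  i=2: ✓ (rhs at j=5; lhs holds on [2,4])
  i=3: ✓ (rhs at j=5; lhs holds on [3,4])
  i=4: ✓ (rhs at j=5; lhs holds on [4,4])

0, 2, 3, 4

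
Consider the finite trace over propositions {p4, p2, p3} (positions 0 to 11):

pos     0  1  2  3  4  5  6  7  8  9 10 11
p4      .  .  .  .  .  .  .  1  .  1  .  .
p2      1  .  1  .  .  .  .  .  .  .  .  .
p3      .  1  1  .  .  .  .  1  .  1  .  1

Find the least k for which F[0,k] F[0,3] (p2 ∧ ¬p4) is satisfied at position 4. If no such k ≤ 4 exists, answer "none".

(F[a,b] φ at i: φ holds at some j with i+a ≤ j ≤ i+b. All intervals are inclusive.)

Scan j = 4,5,… for F[0,3] (p2 ∧ ¬p4):
  j=4: fails
  j=5: fails
  j=6: fails
  j=7: fails
  j=8: fails
No j in [4,8] satisfies it → none.

none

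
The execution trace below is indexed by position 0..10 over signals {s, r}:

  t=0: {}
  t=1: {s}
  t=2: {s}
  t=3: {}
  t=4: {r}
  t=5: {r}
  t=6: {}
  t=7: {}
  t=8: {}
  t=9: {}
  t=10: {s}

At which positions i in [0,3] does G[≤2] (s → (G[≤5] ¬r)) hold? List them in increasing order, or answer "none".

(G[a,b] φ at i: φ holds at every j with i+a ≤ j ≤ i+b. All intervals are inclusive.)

Evaluate at each i in [0,3]:
  i=0: ✗ (fails at j=1)
  i=1: ✗ (fails at j=1)
  i=2: ✗ (fails at j=2)
  i=3: ✓ (all of [3,5])

3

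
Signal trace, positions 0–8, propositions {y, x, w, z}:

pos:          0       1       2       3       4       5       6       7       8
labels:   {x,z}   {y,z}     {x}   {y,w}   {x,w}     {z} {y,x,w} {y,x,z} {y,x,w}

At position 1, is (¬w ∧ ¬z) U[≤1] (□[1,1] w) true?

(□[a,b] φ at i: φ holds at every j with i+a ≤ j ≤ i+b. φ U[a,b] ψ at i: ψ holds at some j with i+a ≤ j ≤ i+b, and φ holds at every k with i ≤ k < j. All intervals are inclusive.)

Need some j in [1,2] with □[1,1] w, and (¬w ∧ ¬z) at every k in [1,j-1].
  j=1: □[1,1] w — fails at 2.
  j=2: □[1,1] w holds, but (¬w ∧ ¬z) fails at k=1 → not this j.
No j in the window works → until fails.

False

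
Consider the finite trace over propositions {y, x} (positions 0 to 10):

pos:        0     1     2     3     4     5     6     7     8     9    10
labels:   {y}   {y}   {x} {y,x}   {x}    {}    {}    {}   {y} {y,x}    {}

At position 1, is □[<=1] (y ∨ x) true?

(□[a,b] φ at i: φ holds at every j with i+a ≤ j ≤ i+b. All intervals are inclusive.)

Check (y ∨ x) at every j in [1,2]:
  j=1: true
  j=2: true
All positions satisfy it → formula holds.

Holds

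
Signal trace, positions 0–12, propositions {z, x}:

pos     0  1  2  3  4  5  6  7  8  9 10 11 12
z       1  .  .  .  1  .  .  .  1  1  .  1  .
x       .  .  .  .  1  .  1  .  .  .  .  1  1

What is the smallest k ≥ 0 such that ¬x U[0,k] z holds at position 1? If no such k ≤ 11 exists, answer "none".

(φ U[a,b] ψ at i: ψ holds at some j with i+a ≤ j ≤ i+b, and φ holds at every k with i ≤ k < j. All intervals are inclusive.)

3

Need earliest j ≥ 1 with z, and ¬x at every k in [1,j-1].
  j=1: rhs fails.
  j=2: rhs fails.
  j=3: rhs fails.
  j=4: rhs holds; lhs holds on [1,3]. k = 3.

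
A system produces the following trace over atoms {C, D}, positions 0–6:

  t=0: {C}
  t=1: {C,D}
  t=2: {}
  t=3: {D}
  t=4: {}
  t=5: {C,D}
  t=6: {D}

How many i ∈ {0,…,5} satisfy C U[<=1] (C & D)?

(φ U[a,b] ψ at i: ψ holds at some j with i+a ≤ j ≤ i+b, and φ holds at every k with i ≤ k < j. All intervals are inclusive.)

3

Evaluate at each i in [0,5]:
  i=0: ✓ (rhs at j=1; lhs holds on [0,0])
  i=1: ✓ (rhs at j=1)
  i=2: ✗ (no rhs in [2,3])
  i=3: ✗ (no rhs in [3,4])
  i=4: ✗ (lhs fails at k=4 before rhs at j=5)
  i=5: ✓ (rhs at j=5)
Positions where it holds: {0, 1, 5} → 3.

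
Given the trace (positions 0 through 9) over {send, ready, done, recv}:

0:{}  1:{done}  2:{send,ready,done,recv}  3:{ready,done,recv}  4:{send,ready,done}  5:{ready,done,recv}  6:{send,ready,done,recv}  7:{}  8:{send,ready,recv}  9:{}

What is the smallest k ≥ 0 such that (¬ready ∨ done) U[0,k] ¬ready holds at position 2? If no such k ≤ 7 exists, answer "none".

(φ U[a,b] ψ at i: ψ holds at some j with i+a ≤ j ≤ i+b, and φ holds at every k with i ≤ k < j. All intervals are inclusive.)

Need earliest j ≥ 2 with ¬ready, and (¬ready ∨ done) at every k in [2,j-1].
  j=2: rhs fails.
  j=3: rhs fails.
  j=4: rhs fails.
  j=5: rhs fails.
  j=6: rhs fails.
  j=7: rhs holds; lhs holds on [2,6]. k = 5.

5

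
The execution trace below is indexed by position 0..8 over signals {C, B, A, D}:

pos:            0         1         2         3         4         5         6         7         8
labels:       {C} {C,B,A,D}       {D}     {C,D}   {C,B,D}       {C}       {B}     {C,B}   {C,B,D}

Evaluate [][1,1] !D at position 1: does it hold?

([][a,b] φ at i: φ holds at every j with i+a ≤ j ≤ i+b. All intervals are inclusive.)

Check !D at every j in [2,2]:
  j=2: false
Fails at j=2 → formula fails.

False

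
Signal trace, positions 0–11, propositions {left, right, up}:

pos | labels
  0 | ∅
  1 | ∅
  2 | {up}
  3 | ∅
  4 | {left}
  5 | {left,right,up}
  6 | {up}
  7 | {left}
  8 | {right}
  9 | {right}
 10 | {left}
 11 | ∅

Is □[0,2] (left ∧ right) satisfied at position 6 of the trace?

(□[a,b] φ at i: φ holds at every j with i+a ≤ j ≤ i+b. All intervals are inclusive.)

Check (left ∧ right) at every j in [6,8]:
  j=6: false
  j=7: false
  j=8: false
Fails at j=6 → formula fails.

No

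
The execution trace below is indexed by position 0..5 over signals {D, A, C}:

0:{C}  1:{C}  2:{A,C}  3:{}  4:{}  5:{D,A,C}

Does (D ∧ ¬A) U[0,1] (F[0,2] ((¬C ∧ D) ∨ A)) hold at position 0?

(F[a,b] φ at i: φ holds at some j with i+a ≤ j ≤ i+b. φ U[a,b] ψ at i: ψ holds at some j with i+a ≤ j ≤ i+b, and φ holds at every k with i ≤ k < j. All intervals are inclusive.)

Need some j in [0,1] with F[0,2] ((¬C ∧ D) ∨ A), and (D ∧ ¬A) at every k in [0,j-1].
  j=0: F[0,2] ((¬C ∧ D) ∨ A) holds; no prefix to check → satisfied.

Holds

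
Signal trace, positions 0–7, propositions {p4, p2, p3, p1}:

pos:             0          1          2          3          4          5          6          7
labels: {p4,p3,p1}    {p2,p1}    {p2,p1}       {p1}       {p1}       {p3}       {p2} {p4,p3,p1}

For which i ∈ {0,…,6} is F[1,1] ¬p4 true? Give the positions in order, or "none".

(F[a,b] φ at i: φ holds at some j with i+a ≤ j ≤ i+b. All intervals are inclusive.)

Evaluate at each i in [0,6]:
  i=0: ✓ (witness j=1)
  i=1: ✓ (witness j=2)
  i=2: ✓ (witness j=3)
  i=3: ✓ (witness j=4)
  i=4: ✓ (witness j=5)
  i=5: ✓ (witness j=6)
  i=6: ✗ (none in [7,7])

0, 1, 2, 3, 4, 5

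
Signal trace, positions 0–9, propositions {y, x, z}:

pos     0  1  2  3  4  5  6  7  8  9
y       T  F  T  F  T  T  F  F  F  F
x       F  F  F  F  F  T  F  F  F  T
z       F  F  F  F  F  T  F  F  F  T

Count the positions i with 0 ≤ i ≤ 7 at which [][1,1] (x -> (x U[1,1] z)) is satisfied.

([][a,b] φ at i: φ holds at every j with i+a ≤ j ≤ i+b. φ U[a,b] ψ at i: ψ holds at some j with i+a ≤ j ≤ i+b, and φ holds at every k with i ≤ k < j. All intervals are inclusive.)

7

Evaluate at each i in [0,7]:
  i=0: ✓ (all of [1,1])
  i=1: ✓ (all of [2,2])
  i=2: ✓ (all of [3,3])
  i=3: ✓ (all of [4,4])
  i=4: ✗ (fails at j=5)
  i=5: ✓ (all of [6,6])
  i=6: ✓ (all of [7,7])
  i=7: ✓ (all of [8,8])
Positions where it holds: {0, 1, 2, 3, 5, 6, 7} → 7.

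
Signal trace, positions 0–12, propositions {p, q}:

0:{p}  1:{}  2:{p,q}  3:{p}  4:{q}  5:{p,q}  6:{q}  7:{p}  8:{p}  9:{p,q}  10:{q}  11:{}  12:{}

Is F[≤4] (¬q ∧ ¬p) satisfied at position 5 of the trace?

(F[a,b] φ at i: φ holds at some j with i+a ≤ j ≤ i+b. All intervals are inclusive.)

Check (¬q ∧ ¬p) at each j in [5,9]:
  j=5: false
  j=6: false
  j=7: false
  j=8: false
  j=9: false
No position in the window satisfies it → formula fails.

Does not hold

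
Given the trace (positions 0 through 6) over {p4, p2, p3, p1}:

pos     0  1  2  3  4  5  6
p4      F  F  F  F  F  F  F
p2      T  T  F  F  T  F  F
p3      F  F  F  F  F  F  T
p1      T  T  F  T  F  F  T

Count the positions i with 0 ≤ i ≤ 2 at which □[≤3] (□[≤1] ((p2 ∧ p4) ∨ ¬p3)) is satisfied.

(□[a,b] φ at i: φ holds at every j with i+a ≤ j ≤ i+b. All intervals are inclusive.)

2

Evaluate at each i in [0,2]:
  i=0: ✓ (all of [0,3])
  i=1: ✓ (all of [1,4])
  i=2: ✗ (fails at j=5)
Positions where it holds: {0, 1} → 2.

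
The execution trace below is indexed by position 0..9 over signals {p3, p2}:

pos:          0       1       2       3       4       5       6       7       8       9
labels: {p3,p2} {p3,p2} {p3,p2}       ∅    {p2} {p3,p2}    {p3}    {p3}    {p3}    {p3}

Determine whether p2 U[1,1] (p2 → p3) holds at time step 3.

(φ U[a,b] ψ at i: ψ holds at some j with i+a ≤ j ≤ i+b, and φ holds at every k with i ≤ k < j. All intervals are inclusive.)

False

Need some j in [4,4] with (p2 → p3), and p2 at every k in [3,j-1].
  j=4: (p2 → p3) false.
No j in the window works → until fails.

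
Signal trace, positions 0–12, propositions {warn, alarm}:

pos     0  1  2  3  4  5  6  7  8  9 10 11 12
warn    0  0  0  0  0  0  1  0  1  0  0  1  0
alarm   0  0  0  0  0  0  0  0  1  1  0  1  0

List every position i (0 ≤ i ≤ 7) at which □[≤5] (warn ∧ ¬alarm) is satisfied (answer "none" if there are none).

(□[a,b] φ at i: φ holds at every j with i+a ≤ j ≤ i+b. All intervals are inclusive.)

none

Evaluate at each i in [0,7]:
  i=0: ✗ (fails at j=0)
  i=1: ✗ (fails at j=1)
  i=2: ✗ (fails at j=2)
  i=3: ✗ (fails at j=3)
  i=4: ✗ (fails at j=4)
  i=5: ✗ (fails at j=5)
  i=6: ✗ (fails at j=7)
  i=7: ✗ (fails at j=7)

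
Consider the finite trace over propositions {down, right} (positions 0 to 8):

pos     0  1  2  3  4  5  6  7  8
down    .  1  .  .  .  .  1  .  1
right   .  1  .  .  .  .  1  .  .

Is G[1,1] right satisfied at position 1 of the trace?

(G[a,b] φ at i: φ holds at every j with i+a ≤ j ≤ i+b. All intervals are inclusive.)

False

Check right at every j in [2,2]:
  j=2: false
Fails at j=2 → formula fails.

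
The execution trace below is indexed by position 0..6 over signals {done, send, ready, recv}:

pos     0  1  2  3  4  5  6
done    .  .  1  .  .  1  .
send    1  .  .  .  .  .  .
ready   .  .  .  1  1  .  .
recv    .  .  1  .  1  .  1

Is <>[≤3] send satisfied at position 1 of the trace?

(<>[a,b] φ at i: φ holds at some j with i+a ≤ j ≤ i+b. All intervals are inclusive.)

Check send at each j in [1,4]:
  j=1: false
  j=2: false
  j=3: false
  j=4: false
No position in the window satisfies it → formula fails.

No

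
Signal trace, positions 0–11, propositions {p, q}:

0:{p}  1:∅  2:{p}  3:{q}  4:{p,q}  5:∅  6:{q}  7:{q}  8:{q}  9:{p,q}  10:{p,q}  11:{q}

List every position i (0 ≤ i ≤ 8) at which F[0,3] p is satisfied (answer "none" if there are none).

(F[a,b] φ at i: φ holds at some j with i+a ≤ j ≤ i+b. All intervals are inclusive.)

Evaluate at each i in [0,8]:
  i=0: ✓ (witness j=0)
  i=1: ✓ (witness j=2)
  i=2: ✓ (witness j=2)
  i=3: ✓ (witness j=4)
  i=4: ✓ (witness j=4)
  i=5: ✗ (none in [5,8])
  i=6: ✓ (witness j=9)
  i=7: ✓ (witness j=9)
  i=8: ✓ (witness j=9)

0, 1, 2, 3, 4, 6, 7, 8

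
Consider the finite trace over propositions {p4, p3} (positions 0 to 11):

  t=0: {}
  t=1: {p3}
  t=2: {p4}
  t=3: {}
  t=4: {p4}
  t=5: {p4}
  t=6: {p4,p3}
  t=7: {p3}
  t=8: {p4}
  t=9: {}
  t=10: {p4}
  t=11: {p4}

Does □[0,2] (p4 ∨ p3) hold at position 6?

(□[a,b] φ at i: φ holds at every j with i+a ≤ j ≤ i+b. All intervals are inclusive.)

Yes

Check (p4 ∨ p3) at every j in [6,8]:
  j=6: true
  j=7: true
  j=8: true
All positions satisfy it → formula holds.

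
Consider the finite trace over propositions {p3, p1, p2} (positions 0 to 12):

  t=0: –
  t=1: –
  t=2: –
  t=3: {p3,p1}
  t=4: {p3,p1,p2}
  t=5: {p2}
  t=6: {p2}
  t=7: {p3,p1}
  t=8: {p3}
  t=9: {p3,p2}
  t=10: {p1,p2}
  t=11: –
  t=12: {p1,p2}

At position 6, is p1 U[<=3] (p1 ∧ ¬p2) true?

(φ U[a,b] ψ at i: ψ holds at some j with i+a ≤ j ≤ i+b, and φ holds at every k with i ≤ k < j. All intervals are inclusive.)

No

Need some j in [6,9] with (p1 ∧ ¬p2), and p1 at every k in [6,j-1].
  j=6: (p1 ∧ ¬p2) false.
  j=7: (p1 ∧ ¬p2) holds, but p1 fails at k=6 → not this j.
  j=8: (p1 ∧ ¬p2) false.
  j=9: (p1 ∧ ¬p2) false.
No j in the window works → until fails.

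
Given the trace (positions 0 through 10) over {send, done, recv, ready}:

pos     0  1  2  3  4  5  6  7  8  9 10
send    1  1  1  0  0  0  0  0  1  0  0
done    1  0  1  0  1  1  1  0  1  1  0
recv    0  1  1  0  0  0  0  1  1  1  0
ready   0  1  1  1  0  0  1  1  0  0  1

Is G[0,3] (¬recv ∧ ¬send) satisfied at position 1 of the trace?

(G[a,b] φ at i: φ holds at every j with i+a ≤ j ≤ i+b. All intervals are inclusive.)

Check (¬recv ∧ ¬send) at every j in [1,4]:
  j=1: false
  j=2: false
  j=3: true
  j=4: true
Fails at j=1 → formula fails.

False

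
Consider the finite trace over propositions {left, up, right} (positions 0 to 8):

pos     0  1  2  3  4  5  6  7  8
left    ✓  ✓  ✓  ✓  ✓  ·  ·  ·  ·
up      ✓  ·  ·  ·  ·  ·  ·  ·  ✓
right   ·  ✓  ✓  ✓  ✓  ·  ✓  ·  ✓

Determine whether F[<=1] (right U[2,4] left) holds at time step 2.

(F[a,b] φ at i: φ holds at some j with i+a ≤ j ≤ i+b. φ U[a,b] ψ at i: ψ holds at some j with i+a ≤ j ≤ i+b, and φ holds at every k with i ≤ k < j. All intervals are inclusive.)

Check (right U[2,4] left) at each j in [2,3]:
  j=2: holds
  j=3: fails
Found at j=2 → formula holds.

Holds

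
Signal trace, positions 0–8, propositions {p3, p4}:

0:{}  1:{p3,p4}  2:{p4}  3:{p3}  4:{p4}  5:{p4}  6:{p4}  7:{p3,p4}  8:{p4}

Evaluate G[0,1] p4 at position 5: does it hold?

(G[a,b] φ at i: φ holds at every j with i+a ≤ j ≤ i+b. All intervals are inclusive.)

Holds

Check p4 at every j in [5,6]:
  j=5: true
  j=6: true
All positions satisfy it → formula holds.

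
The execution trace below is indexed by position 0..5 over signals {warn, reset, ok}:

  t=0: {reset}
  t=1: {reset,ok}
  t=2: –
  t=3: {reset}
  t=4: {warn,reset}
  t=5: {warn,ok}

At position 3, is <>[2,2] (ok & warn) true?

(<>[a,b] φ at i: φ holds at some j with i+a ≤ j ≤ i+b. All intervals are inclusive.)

Check (ok & warn) at each j in [5,5]:
  j=5: true
Found at j=5 → formula holds.

True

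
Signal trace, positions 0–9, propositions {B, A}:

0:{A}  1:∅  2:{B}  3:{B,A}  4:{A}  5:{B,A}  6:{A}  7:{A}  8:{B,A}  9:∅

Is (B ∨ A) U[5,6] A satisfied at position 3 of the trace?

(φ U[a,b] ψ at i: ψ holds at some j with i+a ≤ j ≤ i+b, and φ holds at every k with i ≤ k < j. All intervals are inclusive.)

Holds

Need some j in [8,9] with A, and (B ∨ A) at every k in [3,j-1].
  j=8: A holds; (B ∨ A) holds at every k in [3,7] → satisfied.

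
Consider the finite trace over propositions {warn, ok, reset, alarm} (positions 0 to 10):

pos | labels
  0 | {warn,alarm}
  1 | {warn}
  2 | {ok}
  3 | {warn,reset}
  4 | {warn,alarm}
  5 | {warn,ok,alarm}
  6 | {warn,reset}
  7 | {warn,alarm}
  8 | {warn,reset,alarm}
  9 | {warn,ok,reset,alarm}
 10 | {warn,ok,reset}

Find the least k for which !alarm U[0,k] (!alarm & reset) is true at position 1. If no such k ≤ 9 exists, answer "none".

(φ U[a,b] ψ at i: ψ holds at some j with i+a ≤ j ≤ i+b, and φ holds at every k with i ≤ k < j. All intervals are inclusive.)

2

Need earliest j ≥ 1 with (!alarm & reset), and !alarm at every k in [1,j-1].
  j=1: rhs fails.
  j=2: rhs fails.
  j=3: rhs holds; lhs holds on [1,2]. k = 2.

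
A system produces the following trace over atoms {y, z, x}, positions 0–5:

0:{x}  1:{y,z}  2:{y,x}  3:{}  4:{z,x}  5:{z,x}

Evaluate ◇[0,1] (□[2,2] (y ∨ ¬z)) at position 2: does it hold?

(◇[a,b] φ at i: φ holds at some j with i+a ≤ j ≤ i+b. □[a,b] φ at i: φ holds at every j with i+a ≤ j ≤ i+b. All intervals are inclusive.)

Does not hold

Check □[2,2] (y ∨ ¬z) at each j in [2,3]:
  j=2: fails at 4
  j=3: fails at 5
No position in the window satisfies it → formula fails.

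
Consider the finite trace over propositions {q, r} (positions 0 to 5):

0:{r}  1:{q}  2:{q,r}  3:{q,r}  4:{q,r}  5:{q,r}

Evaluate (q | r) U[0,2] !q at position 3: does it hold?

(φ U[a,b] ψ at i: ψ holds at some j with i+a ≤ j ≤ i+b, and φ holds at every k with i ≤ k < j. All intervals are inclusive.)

No

Need some j in [3,5] with !q, and (q | r) at every k in [3,j-1].
  j=3: !q false.
  j=4: !q false.
  j=5: !q false.
No j in the window works → until fails.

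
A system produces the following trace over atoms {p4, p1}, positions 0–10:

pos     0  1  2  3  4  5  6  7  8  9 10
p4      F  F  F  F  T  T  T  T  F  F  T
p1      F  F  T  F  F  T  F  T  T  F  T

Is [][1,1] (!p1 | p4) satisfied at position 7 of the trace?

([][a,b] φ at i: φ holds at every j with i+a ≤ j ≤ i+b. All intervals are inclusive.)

Does not hold

Check (!p1 | p4) at every j in [8,8]:
  j=8: false
Fails at j=8 → formula fails.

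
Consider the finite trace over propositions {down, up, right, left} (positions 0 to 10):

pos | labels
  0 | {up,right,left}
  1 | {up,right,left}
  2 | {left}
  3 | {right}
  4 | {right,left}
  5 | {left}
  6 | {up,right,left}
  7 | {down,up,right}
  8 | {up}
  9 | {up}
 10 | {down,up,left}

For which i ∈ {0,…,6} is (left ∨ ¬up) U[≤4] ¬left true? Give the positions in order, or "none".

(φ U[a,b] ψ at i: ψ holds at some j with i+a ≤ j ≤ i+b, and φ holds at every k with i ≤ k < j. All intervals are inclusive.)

0, 1, 2, 3, 4, 5, 6

Evaluate at each i in [0,6]:
  i=0: ✓ (rhs at j=3; lhs holds on [0,2])
  i=1: ✓ (rhs at j=3; lhs holds on [1,2])
  i=2: ✓ (rhs at j=3; lhs holds on [2,2])
  i=3: ✓ (rhs at j=3)
  i=4: ✓ (rhs at j=7; lhs holds on [4,6])
  i=5: ✓ (rhs at j=7; lhs holds on [5,6])
  i=6: ✓ (rhs at j=7; lhs holds on [6,6])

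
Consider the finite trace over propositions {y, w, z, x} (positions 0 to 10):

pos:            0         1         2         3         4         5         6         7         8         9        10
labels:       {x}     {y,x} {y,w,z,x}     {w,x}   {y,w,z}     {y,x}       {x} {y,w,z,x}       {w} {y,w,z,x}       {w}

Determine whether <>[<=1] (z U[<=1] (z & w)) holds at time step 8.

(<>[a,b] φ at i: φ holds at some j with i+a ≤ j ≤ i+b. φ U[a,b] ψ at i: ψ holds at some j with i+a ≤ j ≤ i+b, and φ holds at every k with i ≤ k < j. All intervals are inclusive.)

Holds

Check (z U[<=1] (z & w)) at each j in [8,9]:
  j=8: fails
  j=9: holds
Found at j=9 → formula holds.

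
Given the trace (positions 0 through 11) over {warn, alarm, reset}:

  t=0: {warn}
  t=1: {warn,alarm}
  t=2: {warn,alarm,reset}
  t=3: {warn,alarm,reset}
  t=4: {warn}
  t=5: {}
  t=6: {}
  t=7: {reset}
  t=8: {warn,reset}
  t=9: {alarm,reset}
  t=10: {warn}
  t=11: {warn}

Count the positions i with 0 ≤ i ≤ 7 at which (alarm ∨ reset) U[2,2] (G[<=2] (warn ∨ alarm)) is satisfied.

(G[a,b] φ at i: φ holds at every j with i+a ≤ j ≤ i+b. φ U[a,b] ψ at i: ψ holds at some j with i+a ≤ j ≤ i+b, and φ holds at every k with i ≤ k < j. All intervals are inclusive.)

Evaluate at each i in [0,7]:
  i=0: ✗ (lhs fails at k=0 before rhs at j=2)
  i=1: ✗ (no rhs in [3,3])
  i=2: ✗ (no rhs in [4,4])
  i=3: ✗ (no rhs in [5,5])
  i=4: ✗ (no rhs in [6,6])
  i=5: ✗ (no rhs in [7,7])
  i=6: ✗ (lhs fails at k=6 before rhs at j=8)
  i=7: ✓ (rhs at j=9; lhs holds on [7,8])
Positions where it holds: {7} → 1.

1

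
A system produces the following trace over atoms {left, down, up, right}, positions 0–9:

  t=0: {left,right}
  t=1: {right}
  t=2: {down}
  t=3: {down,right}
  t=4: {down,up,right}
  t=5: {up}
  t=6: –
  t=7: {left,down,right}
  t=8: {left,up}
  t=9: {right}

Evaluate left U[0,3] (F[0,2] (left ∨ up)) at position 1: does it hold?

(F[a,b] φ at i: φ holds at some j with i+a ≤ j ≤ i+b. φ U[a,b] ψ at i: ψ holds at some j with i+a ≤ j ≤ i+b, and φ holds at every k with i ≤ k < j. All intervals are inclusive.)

Need some j in [1,4] with F[0,2] (left ∨ up), and left at every k in [1,j-1].
  j=1: F[0,2] (left ∨ up) — fails (none in [1,3]).
  j=2: F[0,2] (left ∨ up) holds, but left fails at k=1 → not this j.
  j=3: F[0,2] (left ∨ up) holds, but left fails at k=1 → not this j.
  j=4: F[0,2] (left ∨ up) holds, but left fails at k=1 → not this j.
No j in the window works → until fails.

No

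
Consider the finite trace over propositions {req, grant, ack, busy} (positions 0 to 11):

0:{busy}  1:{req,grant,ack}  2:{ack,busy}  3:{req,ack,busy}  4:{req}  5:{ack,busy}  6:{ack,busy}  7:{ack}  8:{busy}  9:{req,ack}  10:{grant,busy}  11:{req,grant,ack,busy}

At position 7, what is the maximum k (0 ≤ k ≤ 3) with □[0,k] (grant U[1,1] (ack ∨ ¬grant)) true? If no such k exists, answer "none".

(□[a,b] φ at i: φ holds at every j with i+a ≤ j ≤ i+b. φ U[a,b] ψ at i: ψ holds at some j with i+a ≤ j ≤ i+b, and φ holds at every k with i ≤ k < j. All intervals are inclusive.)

(grant U[1,1] (ack ∨ ¬grant)) must hold from j=7 onward; find where it first fails.
  j=7: fails → no k works.

none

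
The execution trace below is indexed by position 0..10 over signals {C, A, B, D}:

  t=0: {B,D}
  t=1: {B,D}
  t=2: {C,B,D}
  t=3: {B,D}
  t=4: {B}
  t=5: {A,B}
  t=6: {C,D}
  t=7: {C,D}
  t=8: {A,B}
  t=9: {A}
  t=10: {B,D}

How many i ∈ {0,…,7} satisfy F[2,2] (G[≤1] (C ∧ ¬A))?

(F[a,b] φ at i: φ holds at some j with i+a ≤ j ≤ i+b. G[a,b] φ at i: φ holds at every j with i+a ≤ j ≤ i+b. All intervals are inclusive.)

Evaluate at each i in [0,7]:
  i=0: ✗ (none in [2,2])
  i=1: ✗ (none in [3,3])
  i=2: ✗ (none in [4,4])
  i=3: ✗ (none in [5,5])
  i=4: ✓ (witness j=6)
  i=5: ✗ (none in [7,7])
  i=6: ✗ (none in [8,8])
  i=7: ✗ (none in [9,9])
Positions where it holds: {4} → 1.

1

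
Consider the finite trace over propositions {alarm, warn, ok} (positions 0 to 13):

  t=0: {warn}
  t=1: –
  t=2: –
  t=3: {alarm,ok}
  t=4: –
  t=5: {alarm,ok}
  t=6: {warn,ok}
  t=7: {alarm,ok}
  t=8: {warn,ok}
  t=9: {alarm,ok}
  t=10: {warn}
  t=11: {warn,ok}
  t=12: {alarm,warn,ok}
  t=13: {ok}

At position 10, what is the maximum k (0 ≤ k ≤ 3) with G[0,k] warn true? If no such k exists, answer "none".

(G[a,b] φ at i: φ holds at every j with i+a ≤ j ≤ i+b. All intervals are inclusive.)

2

warn must hold from j=10 onward; find where it first fails.
  j=10: holds
  j=11: holds
  j=12: holds
  j=13: fails
Holds on [10,12], so largest k = 2.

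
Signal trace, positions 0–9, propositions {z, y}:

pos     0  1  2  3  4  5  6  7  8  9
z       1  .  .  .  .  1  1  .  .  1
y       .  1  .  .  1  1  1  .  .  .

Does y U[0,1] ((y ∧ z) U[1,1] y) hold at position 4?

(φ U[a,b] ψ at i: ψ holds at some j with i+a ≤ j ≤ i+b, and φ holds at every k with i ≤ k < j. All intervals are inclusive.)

True

Need some j in [4,5] with ((y ∧ z) U[1,1] y), and y at every k in [4,j-1].
  j=4: ((y ∧ z) U[1,1] y) — fails.
  j=5: ((y ∧ z) U[1,1] y) holds; y holds at every k in [4,4] → satisfied.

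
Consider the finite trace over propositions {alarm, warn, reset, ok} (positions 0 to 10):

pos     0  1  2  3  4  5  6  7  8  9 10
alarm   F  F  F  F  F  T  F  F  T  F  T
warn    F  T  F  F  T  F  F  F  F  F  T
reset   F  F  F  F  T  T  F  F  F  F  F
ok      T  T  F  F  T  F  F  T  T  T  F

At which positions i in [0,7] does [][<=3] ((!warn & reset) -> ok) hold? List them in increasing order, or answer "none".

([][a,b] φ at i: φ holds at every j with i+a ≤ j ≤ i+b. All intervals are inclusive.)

0, 1, 6, 7

Evaluate at each i in [0,7]:
  i=0: ✓ (all of [0,3])
  i=1: ✓ (all of [1,4])
  i=2: ✗ (fails at j=5)
  i=3: ✗ (fails at j=5)
  i=4: ✗ (fails at j=5)
  i=5: ✗ (fails at j=5)
  i=6: ✓ (all of [6,9])
  i=7: ✓ (all of [7,10])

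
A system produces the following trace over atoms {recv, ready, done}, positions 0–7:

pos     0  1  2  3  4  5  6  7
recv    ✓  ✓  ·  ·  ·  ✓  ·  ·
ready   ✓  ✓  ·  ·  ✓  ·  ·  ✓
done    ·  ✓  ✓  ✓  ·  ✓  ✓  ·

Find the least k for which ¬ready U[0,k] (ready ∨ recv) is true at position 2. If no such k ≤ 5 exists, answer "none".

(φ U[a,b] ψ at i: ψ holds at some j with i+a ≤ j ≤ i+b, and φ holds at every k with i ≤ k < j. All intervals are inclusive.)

2

Need earliest j ≥ 2 with (ready ∨ recv), and ¬ready at every k in [2,j-1].
  j=2: rhs fails.
  j=3: rhs fails.
  j=4: rhs holds; lhs holds on [2,3]. k = 2.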